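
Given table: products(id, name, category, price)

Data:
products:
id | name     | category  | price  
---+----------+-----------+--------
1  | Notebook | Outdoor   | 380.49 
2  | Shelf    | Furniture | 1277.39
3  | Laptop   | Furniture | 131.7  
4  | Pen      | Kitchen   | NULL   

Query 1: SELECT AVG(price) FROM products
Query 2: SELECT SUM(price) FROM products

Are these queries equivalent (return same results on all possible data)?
No, not equivalent

Query 1 returns: [(596.5266666666668,)]
Query 2 returns: [(1789.5800000000002,)]

Reason: AVG vs SUM give different aggregate values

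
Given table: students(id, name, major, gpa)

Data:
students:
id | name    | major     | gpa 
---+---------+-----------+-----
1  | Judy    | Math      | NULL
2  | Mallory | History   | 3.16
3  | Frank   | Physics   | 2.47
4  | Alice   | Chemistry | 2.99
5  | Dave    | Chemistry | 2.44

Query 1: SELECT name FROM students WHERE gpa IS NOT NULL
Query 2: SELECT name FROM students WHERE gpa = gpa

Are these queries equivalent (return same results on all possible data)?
Yes, equivalent

Both queries return: [('Alice',), ('Dave',), ('Frank',), ('Mallory',)]

Reason: IS NOT NULL vs self-equality (both exclude NULLs)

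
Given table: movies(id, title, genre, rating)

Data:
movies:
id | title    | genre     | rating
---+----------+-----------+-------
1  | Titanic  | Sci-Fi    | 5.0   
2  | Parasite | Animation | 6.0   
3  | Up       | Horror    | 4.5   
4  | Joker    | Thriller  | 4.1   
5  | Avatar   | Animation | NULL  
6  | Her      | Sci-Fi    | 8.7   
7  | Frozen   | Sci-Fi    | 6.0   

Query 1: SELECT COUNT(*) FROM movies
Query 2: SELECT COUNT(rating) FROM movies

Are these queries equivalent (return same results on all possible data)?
No, not equivalent

Query 1 returns: [(7,)]
Query 2 returns: [(6,)]

Reason: COUNT(*) includes NULLs, COUNT(column) excludes them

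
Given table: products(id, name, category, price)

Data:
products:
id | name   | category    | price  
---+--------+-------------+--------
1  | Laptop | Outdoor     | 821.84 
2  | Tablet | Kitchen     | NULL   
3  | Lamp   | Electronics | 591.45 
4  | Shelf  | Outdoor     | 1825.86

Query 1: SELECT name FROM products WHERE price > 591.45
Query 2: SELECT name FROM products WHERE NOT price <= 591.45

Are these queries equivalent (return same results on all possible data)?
Yes, equivalent

Both queries return: [('Laptop',), ('Shelf',)]

Reason: Both filter price > 591.45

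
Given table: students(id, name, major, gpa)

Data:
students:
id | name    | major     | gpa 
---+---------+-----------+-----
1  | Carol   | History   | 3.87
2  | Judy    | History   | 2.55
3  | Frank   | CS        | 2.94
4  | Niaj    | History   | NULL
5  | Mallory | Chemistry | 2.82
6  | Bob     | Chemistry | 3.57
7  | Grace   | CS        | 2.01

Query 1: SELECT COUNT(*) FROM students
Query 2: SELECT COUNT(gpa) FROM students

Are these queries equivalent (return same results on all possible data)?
No, not equivalent

Query 1 returns: [(7,)]
Query 2 returns: [(6,)]

Reason: COUNT(*) includes NULLs, COUNT(column) excludes them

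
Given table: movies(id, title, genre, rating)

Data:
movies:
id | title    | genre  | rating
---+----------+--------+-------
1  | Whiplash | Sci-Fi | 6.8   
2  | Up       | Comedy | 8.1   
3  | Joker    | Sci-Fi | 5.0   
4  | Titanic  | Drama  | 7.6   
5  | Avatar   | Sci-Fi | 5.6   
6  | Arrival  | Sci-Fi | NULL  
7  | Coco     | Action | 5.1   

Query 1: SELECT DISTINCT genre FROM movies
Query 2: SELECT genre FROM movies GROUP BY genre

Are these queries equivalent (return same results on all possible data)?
Yes, equivalent

Both queries return: [('Action',), ('Comedy',), ('Drama',), ('Sci-Fi',)]

Reason: Both get unique genres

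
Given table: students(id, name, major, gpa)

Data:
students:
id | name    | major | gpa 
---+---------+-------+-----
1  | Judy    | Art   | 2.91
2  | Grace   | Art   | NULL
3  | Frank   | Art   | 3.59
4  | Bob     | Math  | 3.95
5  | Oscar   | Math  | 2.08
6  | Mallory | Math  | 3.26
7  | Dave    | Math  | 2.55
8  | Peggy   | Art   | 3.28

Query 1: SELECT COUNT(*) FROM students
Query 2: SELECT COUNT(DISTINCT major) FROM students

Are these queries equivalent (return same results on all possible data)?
No, not equivalent

Query 1 returns: [(8,)]
Query 2 returns: [(2,)]

Reason: COUNT(*) counts rows, COUNT(DISTINCT major) counts unique majors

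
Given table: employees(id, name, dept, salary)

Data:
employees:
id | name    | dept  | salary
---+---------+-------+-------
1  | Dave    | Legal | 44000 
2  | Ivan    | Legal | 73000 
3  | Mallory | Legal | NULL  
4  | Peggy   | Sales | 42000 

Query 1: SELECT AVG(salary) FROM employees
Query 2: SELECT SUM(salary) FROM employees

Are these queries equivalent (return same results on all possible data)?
No, not equivalent

Query 1 returns: [(53000.0,)]
Query 2 returns: [(159000,)]

Reason: AVG vs SUM give different aggregate values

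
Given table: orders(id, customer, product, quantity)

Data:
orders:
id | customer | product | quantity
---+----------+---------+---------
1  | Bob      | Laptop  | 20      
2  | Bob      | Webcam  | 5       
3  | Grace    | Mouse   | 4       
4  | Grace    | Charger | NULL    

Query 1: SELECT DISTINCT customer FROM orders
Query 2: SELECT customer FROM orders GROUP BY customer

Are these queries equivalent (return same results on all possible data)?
Yes, equivalent

Both queries return: [('Bob',), ('Grace',)]

Reason: Both get unique customers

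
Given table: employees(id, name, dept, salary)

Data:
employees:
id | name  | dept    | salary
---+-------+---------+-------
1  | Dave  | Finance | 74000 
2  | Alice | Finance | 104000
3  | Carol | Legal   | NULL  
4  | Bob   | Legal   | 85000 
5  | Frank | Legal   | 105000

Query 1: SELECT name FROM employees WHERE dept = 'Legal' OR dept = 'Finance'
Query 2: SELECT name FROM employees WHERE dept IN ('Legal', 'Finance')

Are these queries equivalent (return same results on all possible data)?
Yes, equivalent

Both queries return: [('Alice',), ('Bob',), ('Carol',), ('Dave',), ('Frank',)]

Reason: OR vs IN are equivalent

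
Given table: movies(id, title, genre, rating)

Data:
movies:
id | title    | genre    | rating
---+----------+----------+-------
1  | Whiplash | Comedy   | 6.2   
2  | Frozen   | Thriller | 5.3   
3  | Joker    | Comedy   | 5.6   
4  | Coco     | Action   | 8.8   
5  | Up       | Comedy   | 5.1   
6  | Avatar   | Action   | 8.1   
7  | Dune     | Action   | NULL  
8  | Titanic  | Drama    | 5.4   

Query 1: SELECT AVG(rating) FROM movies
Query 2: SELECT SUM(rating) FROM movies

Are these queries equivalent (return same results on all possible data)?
No, not equivalent

Query 1 returns: [(6.357142857142857,)]
Query 2 returns: [(44.5,)]

Reason: AVG vs SUM give different aggregate values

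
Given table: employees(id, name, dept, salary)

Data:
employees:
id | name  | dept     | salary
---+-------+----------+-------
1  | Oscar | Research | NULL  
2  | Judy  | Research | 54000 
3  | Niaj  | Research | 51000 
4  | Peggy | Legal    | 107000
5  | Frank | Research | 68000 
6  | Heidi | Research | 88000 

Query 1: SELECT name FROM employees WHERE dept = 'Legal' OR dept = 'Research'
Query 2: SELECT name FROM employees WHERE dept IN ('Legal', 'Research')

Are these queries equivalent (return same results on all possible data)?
Yes, equivalent

Both queries return: [('Frank',), ('Heidi',), ('Judy',), ('Niaj',), ('Oscar',), ('Peggy',)]

Reason: OR vs IN are equivalent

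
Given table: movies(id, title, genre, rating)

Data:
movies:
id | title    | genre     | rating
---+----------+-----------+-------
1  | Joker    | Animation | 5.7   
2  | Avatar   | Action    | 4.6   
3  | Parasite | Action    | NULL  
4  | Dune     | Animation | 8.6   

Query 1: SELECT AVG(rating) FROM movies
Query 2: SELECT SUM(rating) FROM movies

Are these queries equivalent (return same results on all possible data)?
No, not equivalent

Query 1 returns: [(6.3,)]
Query 2 returns: [(18.9,)]

Reason: AVG vs SUM give different aggregate values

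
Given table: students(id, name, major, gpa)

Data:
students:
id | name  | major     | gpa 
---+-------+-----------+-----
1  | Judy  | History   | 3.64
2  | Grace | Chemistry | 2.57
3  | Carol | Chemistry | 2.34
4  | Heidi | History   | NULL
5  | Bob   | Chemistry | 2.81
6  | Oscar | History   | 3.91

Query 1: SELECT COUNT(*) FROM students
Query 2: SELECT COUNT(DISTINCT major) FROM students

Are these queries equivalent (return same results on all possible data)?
No, not equivalent

Query 1 returns: [(6,)]
Query 2 returns: [(2,)]

Reason: COUNT(*) counts rows, COUNT(DISTINCT major) counts unique majors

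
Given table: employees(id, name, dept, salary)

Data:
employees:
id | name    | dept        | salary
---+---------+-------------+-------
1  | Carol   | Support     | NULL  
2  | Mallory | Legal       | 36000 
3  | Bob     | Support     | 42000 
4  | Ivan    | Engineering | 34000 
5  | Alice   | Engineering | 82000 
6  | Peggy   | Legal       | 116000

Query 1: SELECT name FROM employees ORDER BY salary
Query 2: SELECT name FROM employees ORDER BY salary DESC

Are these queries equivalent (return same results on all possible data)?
No, not equivalent

Query 1 returns: [('Carol',), ('Ivan',), ('Mallory',), ('Bob',), ('Alice',), ('Peggy',)]
Query 2 returns: [('Peggy',), ('Alice',), ('Bob',), ('Mallory',), ('Ivan',), ('Carol',)]

Reason: ASC vs DESC gives opposite ordering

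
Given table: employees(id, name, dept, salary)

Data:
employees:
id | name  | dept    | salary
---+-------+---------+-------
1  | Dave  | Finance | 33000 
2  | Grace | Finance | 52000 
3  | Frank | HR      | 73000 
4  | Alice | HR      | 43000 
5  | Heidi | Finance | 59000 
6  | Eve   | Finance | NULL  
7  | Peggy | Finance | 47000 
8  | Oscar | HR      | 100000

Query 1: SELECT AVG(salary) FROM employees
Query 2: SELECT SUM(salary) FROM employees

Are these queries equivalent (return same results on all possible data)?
No, not equivalent

Query 1 returns: [(58142.857142857145,)]
Query 2 returns: [(407000,)]

Reason: AVG vs SUM give different aggregate values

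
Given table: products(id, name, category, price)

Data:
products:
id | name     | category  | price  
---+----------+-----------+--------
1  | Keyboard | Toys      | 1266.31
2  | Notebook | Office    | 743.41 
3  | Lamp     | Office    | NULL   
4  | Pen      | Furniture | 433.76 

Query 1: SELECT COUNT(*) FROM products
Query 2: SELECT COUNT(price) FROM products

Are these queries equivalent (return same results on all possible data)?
No, not equivalent

Query 1 returns: [(4,)]
Query 2 returns: [(3,)]

Reason: COUNT(*) includes NULLs, COUNT(column) excludes them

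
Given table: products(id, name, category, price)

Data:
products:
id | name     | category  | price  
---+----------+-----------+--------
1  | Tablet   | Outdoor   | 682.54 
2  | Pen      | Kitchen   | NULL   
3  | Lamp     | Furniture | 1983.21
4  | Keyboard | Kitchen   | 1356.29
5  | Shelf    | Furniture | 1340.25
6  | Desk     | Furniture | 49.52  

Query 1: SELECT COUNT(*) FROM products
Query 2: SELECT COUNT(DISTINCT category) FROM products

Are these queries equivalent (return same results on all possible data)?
No, not equivalent

Query 1 returns: [(6,)]
Query 2 returns: [(3,)]

Reason: COUNT(*) counts rows, COUNT(DISTINCT category) counts unique categorys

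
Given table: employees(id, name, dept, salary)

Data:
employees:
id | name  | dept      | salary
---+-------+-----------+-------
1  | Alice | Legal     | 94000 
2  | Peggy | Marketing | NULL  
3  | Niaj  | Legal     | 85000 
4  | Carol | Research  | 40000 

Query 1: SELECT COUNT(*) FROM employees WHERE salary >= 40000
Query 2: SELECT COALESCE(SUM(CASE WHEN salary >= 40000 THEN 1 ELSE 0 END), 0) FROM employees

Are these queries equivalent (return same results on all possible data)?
Yes, equivalent

Both queries return: [(3,)]

Reason: COUNT with WHERE vs conditional SUM (COALESCE handles empty-table NULL)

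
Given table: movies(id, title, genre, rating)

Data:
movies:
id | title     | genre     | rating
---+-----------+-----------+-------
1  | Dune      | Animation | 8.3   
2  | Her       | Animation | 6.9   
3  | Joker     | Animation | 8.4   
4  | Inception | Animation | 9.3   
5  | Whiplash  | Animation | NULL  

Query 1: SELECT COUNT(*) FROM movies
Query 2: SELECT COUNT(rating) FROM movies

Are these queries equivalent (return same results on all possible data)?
No, not equivalent

Query 1 returns: [(5,)]
Query 2 returns: [(4,)]

Reason: COUNT(*) includes NULLs, COUNT(column) excludes them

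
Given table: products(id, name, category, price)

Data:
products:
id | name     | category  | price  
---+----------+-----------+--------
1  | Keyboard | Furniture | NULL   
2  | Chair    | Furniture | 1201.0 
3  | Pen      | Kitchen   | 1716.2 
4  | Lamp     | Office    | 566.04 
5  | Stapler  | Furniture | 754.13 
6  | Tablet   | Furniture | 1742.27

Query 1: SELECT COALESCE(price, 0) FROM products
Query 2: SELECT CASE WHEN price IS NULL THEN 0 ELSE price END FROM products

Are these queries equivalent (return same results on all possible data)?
Yes, equivalent

Both queries return: [(0,), (566.04,), (754.13,), (1201.0,), (1716.2,), (1742.27,)]

Reason: COALESCE vs CASE for NULL handling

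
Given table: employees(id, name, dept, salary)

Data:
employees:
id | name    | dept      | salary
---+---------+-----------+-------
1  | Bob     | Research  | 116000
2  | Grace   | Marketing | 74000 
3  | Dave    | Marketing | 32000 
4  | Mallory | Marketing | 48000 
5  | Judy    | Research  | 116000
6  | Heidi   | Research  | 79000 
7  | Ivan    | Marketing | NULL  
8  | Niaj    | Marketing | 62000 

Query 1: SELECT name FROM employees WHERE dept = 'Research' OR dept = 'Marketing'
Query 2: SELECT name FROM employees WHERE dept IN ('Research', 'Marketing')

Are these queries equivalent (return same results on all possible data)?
Yes, equivalent

Both queries return: [('Bob',), ('Dave',), ('Grace',), ('Heidi',), ('Ivan',), ('Judy',), ('Mallory',), ('Niaj',)]

Reason: OR vs IN are equivalent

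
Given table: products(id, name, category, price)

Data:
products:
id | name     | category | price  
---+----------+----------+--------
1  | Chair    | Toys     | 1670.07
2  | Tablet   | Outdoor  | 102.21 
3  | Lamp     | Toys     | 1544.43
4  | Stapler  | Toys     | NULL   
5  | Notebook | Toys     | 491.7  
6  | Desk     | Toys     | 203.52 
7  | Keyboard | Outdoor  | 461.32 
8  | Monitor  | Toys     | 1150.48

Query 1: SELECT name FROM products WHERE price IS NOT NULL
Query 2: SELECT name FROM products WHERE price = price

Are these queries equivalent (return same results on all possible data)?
Yes, equivalent

Both queries return: [('Chair',), ('Desk',), ('Keyboard',), ('Lamp',), ('Monitor',), ('Notebook',), ('Tablet',)]

Reason: IS NOT NULL vs self-equality (both exclude NULLs)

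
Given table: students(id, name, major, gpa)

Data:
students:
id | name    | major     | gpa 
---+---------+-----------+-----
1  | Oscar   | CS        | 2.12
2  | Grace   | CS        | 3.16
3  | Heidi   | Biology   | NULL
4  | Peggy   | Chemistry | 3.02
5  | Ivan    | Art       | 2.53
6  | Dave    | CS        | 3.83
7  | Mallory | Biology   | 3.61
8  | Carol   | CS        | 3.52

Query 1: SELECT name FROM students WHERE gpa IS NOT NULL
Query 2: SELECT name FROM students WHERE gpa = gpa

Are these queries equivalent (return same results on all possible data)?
Yes, equivalent

Both queries return: [('Carol',), ('Dave',), ('Grace',), ('Ivan',), ('Mallory',), ('Oscar',), ('Peggy',)]

Reason: IS NOT NULL vs self-equality (both exclude NULLs)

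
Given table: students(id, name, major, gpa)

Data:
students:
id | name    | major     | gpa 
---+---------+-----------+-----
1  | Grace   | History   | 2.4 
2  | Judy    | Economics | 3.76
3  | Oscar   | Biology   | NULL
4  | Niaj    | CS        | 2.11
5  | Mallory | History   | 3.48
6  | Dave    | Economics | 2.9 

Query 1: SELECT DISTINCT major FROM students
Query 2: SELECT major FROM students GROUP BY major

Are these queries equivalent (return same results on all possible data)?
Yes, equivalent

Both queries return: [('Biology',), ('CS',), ('Economics',), ('History',)]

Reason: Both get unique majors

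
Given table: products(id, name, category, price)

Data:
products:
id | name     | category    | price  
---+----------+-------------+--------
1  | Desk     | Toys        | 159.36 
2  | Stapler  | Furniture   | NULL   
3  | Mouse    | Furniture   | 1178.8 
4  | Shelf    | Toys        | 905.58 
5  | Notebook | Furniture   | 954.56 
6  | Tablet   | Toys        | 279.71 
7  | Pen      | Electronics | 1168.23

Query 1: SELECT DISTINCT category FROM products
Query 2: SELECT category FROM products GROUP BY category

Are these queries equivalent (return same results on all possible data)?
Yes, equivalent

Both queries return: [('Electronics',), ('Furniture',), ('Toys',)]

Reason: Both get unique categorys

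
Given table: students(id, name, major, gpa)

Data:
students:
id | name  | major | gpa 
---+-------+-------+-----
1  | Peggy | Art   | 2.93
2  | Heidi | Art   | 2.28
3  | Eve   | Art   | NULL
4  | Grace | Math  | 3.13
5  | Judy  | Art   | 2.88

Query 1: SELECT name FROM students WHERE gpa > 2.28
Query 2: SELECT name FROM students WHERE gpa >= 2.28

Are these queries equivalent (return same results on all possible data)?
No, not equivalent

Query 1 returns: [('Peggy',), ('Grace',), ('Judy',)]
Query 2 returns: [('Peggy',), ('Heidi',), ('Grace',), ('Judy',)]

Reason: > vs >= gives different results when gpa = 2.28 exists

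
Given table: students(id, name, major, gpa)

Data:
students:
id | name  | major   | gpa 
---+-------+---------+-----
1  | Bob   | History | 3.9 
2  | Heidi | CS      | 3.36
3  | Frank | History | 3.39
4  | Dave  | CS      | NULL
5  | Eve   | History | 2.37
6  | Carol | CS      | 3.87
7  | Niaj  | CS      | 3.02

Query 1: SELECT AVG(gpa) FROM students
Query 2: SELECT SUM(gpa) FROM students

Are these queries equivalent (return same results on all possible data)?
No, not equivalent

Query 1 returns: [(3.3183333333333334,)]
Query 2 returns: [(19.91,)]

Reason: AVG vs SUM give different aggregate values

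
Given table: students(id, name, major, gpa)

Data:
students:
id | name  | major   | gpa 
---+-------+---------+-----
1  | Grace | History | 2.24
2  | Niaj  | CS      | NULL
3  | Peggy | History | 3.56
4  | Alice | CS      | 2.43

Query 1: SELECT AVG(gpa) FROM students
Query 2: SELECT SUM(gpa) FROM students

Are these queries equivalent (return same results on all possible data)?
No, not equivalent

Query 1 returns: [(2.7433333333333336,)]
Query 2 returns: [(8.23,)]

Reason: AVG vs SUM give different aggregate values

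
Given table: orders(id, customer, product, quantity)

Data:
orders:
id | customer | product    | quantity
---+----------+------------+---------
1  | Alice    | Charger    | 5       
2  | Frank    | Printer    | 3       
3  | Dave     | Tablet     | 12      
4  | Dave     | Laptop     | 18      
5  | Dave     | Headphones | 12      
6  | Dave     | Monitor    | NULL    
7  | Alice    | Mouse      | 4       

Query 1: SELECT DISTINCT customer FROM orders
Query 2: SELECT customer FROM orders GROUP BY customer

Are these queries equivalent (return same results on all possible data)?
Yes, equivalent

Both queries return: [('Alice',), ('Dave',), ('Frank',)]

Reason: Both get unique customers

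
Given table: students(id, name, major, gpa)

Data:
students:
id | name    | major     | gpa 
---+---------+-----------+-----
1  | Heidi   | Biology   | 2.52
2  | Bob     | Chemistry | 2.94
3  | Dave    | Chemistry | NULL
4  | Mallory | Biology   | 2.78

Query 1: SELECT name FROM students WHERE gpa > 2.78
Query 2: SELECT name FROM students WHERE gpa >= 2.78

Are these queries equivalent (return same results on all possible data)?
No, not equivalent

Query 1 returns: [('Bob',)]
Query 2 returns: [('Bob',), ('Mallory',)]

Reason: > vs >= gives different results when gpa = 2.78 exists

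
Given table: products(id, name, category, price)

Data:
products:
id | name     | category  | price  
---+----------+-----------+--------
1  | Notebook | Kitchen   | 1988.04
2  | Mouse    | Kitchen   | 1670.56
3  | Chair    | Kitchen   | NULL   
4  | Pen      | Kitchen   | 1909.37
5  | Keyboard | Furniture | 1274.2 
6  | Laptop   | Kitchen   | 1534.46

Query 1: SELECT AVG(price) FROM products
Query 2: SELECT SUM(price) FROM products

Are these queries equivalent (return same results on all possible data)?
No, not equivalent

Query 1 returns: [(1675.3259999999998,)]
Query 2 returns: [(8376.63,)]

Reason: AVG vs SUM give different aggregate values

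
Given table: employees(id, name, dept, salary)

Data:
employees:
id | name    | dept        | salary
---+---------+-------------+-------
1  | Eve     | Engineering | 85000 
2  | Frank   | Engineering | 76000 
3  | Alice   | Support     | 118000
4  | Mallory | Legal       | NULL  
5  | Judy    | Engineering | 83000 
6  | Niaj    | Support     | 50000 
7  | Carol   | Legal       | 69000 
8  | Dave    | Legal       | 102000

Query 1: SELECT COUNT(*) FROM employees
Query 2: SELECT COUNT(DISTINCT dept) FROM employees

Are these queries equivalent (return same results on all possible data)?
No, not equivalent

Query 1 returns: [(8,)]
Query 2 returns: [(3,)]

Reason: COUNT(*) counts rows, COUNT(DISTINCT dept) counts unique depts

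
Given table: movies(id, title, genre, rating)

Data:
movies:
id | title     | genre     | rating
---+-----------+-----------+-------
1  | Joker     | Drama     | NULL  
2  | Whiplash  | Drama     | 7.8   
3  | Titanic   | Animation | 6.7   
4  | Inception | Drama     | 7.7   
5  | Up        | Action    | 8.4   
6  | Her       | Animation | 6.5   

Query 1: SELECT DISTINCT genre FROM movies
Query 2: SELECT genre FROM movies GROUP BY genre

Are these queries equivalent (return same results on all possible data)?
Yes, equivalent

Both queries return: [('Action',), ('Animation',), ('Drama',)]

Reason: Both get unique genres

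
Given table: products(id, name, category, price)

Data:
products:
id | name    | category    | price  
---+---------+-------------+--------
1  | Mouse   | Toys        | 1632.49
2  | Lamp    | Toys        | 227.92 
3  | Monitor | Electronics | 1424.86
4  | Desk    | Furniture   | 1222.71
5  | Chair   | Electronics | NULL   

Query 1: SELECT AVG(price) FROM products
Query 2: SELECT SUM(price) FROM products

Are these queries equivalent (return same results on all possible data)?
No, not equivalent

Query 1 returns: [(1126.995,)]
Query 2 returns: [(4507.98,)]

Reason: AVG vs SUM give different aggregate values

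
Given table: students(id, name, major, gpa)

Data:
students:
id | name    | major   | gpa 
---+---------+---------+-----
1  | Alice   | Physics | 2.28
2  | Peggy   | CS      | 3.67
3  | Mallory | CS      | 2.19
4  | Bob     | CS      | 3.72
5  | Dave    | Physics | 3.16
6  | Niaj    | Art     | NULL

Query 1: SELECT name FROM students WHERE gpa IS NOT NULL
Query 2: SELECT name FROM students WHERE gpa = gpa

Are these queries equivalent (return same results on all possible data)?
Yes, equivalent

Both queries return: [('Alice',), ('Bob',), ('Dave',), ('Mallory',), ('Peggy',)]

Reason: IS NOT NULL vs self-equality (both exclude NULLs)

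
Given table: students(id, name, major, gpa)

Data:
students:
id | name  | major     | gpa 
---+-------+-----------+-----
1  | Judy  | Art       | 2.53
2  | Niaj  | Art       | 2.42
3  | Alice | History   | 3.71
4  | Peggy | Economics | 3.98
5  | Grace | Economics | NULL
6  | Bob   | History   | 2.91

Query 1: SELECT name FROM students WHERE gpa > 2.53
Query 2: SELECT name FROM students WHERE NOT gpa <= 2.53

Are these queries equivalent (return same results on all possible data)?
Yes, equivalent

Both queries return: [('Alice',), ('Bob',), ('Peggy',)]

Reason: Both filter gpa > 2.53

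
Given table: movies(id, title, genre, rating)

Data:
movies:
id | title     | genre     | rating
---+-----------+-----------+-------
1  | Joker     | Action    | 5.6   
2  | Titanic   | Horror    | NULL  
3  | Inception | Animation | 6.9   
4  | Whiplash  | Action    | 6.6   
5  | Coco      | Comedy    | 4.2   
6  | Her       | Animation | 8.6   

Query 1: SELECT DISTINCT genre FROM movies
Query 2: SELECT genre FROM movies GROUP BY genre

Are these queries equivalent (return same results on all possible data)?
Yes, equivalent

Both queries return: [('Action',), ('Animation',), ('Comedy',), ('Horror',)]

Reason: Both get unique genres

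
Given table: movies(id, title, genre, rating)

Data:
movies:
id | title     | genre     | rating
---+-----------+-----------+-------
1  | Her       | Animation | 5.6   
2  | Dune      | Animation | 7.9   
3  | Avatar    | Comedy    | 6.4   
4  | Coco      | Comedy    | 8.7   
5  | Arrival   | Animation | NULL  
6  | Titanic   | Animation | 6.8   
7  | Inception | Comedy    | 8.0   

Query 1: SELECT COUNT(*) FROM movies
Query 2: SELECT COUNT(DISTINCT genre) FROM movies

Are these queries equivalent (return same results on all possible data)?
No, not equivalent

Query 1 returns: [(7,)]
Query 2 returns: [(2,)]

Reason: COUNT(*) counts rows, COUNT(DISTINCT genre) counts unique genres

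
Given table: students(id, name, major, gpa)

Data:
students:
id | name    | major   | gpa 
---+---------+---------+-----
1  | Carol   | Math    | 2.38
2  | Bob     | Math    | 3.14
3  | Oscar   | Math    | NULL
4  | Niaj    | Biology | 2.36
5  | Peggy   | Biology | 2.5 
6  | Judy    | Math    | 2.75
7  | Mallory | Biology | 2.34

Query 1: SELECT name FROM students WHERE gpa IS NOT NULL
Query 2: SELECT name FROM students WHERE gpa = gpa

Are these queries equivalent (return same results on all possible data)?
Yes, equivalent

Both queries return: [('Bob',), ('Carol',), ('Judy',), ('Mallory',), ('Niaj',), ('Peggy',)]

Reason: IS NOT NULL vs self-equality (both exclude NULLs)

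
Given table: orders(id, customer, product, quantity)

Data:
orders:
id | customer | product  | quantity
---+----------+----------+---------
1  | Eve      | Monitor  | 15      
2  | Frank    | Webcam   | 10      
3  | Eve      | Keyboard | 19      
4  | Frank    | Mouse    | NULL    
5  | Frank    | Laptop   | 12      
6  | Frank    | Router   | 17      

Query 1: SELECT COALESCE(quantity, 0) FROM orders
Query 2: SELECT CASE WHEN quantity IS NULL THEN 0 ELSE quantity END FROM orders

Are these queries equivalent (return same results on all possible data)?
Yes, equivalent

Both queries return: [(0,), (10,), (12,), (15,), (17,), (19,)]

Reason: COALESCE vs CASE for NULL handling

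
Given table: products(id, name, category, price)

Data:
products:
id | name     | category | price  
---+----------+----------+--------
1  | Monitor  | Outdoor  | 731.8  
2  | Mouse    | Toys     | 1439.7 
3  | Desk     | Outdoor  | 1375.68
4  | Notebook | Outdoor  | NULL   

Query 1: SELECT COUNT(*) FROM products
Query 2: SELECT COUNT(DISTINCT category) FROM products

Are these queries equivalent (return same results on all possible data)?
No, not equivalent

Query 1 returns: [(4,)]
Query 2 returns: [(2,)]

Reason: COUNT(*) counts rows, COUNT(DISTINCT category) counts unique categorys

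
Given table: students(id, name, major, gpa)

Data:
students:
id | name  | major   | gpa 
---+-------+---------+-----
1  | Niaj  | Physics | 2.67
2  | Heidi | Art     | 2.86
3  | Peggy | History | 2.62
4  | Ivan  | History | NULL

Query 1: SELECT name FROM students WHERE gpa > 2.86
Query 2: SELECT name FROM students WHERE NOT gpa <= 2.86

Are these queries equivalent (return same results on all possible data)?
Yes, equivalent

Both queries return: []

Reason: Both filter gpa > 2.86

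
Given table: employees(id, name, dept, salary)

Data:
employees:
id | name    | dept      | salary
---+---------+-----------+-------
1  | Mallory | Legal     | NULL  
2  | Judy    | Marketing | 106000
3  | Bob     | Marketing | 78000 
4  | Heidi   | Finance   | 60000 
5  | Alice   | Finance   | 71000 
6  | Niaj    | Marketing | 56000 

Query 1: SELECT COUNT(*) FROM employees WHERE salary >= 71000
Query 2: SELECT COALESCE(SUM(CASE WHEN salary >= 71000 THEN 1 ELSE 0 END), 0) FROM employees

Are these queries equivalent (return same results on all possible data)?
Yes, equivalent

Both queries return: [(3,)]

Reason: COUNT with WHERE vs conditional SUM (COALESCE handles empty-table NULL)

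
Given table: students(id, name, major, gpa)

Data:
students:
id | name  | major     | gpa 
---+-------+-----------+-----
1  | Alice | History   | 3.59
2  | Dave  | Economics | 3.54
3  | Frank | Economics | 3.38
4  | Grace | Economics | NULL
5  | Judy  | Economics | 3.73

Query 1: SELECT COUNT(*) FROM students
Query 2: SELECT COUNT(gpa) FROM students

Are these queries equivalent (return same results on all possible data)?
No, not equivalent

Query 1 returns: [(5,)]
Query 2 returns: [(4,)]

Reason: COUNT(*) includes NULLs, COUNT(column) excludes them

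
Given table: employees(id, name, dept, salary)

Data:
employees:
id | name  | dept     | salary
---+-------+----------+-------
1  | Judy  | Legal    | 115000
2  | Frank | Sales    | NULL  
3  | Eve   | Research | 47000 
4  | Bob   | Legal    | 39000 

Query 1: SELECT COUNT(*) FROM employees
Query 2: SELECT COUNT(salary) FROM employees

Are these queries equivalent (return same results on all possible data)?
No, not equivalent

Query 1 returns: [(4,)]
Query 2 returns: [(3,)]

Reason: COUNT(*) includes NULLs, COUNT(column) excludes them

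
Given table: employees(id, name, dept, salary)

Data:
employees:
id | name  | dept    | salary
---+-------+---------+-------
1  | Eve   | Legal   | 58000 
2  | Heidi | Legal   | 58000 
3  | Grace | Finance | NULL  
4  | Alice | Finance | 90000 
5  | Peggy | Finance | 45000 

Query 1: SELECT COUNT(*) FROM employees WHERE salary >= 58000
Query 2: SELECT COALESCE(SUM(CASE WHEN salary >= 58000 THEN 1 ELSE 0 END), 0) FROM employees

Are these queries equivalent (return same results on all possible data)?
Yes, equivalent

Both queries return: [(3,)]

Reason: COUNT with WHERE vs conditional SUM (COALESCE handles empty-table NULL)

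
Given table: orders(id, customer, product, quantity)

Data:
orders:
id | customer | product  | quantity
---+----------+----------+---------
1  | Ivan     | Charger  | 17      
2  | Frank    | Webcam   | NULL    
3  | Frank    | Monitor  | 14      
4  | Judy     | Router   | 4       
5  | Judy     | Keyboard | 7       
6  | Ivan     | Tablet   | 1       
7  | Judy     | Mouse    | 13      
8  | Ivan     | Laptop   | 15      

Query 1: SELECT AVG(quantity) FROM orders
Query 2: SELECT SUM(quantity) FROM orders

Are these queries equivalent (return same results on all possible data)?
No, not equivalent

Query 1 returns: [(10.142857142857142,)]
Query 2 returns: [(71,)]

Reason: AVG vs SUM give different aggregate values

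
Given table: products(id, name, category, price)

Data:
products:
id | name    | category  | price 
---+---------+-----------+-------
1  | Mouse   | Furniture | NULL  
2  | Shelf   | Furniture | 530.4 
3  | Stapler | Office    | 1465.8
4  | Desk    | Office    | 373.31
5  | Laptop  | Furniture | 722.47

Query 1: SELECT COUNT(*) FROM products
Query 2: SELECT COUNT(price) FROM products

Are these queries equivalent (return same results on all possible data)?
No, not equivalent

Query 1 returns: [(5,)]
Query 2 returns: [(4,)]

Reason: COUNT(*) includes NULLs, COUNT(column) excludes them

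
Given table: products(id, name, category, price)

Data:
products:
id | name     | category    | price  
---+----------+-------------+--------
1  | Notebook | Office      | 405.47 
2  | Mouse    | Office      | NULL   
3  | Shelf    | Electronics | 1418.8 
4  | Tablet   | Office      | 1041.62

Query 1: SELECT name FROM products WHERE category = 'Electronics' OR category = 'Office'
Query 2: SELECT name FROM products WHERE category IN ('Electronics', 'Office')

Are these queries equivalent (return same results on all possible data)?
Yes, equivalent

Both queries return: [('Mouse',), ('Notebook',), ('Shelf',), ('Tablet',)]

Reason: OR vs IN are equivalent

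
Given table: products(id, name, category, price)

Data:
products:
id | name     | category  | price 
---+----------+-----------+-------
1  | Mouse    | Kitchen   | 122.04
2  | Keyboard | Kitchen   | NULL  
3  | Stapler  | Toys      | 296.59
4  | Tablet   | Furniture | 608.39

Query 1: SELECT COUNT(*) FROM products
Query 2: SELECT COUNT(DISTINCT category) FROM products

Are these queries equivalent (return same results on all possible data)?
No, not equivalent

Query 1 returns: [(4,)]
Query 2 returns: [(3,)]

Reason: COUNT(*) counts rows, COUNT(DISTINCT category) counts unique categorys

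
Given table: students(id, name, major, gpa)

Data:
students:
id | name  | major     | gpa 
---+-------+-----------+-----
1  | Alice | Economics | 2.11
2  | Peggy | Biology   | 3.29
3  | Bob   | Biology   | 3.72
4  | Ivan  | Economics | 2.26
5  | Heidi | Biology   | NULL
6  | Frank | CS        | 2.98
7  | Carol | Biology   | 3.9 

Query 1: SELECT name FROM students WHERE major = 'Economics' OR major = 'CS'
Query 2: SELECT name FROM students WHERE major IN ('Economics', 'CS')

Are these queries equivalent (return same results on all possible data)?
Yes, equivalent

Both queries return: [('Alice',), ('Frank',), ('Ivan',)]

Reason: OR vs IN are equivalent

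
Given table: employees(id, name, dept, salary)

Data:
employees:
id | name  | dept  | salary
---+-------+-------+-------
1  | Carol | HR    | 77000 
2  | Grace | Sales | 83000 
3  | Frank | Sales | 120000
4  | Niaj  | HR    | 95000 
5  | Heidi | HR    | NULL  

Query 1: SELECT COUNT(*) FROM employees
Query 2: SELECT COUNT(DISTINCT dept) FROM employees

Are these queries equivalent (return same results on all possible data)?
No, not equivalent

Query 1 returns: [(5,)]
Query 2 returns: [(2,)]

Reason: COUNT(*) counts rows, COUNT(DISTINCT dept) counts unique depts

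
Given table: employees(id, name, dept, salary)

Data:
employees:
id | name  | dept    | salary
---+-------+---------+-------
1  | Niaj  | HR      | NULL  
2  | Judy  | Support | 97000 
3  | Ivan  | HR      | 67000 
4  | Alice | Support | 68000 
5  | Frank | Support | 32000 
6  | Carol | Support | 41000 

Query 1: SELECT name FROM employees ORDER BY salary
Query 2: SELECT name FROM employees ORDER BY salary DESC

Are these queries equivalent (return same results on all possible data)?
No, not equivalent

Query 1 returns: [('Niaj',), ('Frank',), ('Carol',), ('Ivan',), ('Alice',), ('Judy',)]
Query 2 returns: [('Judy',), ('Alice',), ('Ivan',), ('Carol',), ('Frank',), ('Niaj',)]

Reason: ASC vs DESC gives opposite ordering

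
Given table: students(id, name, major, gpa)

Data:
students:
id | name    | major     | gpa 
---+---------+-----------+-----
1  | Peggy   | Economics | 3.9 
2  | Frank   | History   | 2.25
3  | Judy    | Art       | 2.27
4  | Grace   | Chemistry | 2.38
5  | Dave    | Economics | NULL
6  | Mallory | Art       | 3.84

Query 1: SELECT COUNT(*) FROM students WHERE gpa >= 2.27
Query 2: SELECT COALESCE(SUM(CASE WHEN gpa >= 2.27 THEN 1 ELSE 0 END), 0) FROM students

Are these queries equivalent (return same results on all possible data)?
Yes, equivalent

Both queries return: [(4,)]

Reason: COUNT with WHERE vs conditional SUM (COALESCE handles empty-table NULL)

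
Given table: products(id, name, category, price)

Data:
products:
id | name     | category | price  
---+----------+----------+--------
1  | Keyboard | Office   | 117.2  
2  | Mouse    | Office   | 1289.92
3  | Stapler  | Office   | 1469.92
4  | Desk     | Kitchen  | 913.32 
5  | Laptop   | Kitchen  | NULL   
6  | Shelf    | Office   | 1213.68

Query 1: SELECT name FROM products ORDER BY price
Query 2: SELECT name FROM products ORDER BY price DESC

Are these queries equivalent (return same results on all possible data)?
No, not equivalent

Query 1 returns: [('Laptop',), ('Keyboard',), ('Desk',), ('Shelf',), ('Mouse',), ('Stapler',)]
Query 2 returns: [('Stapler',), ('Mouse',), ('Shelf',), ('Desk',), ('Keyboard',), ('Laptop',)]

Reason: ASC vs DESC gives opposite ordering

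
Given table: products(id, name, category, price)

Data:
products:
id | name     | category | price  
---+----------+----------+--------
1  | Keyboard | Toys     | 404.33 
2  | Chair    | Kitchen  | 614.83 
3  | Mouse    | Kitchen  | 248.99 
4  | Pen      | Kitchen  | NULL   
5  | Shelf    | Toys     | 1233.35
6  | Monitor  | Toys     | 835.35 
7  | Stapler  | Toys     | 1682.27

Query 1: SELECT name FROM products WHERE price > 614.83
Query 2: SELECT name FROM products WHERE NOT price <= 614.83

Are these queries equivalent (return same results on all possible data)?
Yes, equivalent

Both queries return: [('Monitor',), ('Shelf',), ('Stapler',)]

Reason: Both filter price > 614.83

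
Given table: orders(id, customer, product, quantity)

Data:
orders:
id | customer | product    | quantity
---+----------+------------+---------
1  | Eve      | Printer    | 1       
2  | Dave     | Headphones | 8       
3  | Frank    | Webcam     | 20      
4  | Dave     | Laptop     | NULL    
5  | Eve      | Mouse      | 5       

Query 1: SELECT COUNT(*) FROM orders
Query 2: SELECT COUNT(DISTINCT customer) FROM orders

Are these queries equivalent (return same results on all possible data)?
No, not equivalent

Query 1 returns: [(5,)]
Query 2 returns: [(3,)]

Reason: COUNT(*) counts rows, COUNT(DISTINCT customer) counts unique customers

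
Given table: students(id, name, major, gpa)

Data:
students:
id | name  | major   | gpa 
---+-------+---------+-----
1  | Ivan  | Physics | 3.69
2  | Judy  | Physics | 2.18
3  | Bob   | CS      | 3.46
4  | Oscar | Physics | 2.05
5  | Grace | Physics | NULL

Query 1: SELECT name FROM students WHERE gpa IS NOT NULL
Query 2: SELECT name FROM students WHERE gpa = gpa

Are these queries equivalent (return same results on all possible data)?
Yes, equivalent

Both queries return: [('Bob',), ('Ivan',), ('Judy',), ('Oscar',)]

Reason: IS NOT NULL vs self-equality (both exclude NULLs)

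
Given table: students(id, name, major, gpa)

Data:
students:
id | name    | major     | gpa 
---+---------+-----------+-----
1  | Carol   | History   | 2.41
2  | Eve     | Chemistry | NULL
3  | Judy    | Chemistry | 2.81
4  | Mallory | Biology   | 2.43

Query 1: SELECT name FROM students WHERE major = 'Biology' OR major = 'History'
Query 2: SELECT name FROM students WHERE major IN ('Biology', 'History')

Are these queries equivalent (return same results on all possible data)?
Yes, equivalent

Both queries return: [('Carol',), ('Mallory',)]

Reason: OR vs IN are equivalent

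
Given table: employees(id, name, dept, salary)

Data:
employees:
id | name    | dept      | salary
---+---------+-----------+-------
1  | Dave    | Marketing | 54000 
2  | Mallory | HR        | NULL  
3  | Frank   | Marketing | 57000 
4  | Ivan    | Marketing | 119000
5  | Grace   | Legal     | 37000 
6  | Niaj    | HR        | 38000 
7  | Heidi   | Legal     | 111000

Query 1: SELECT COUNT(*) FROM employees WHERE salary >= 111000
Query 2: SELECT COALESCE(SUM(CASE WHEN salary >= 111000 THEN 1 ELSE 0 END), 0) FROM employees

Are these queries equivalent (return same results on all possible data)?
Yes, equivalent

Both queries return: [(2,)]

Reason: COUNT with WHERE vs conditional SUM (COALESCE handles empty-table NULL)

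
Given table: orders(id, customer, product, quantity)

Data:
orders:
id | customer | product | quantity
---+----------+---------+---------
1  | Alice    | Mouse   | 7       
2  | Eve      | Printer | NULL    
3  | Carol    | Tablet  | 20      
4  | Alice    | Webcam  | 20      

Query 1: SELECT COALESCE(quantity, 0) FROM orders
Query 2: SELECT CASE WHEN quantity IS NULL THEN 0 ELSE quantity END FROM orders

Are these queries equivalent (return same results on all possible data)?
Yes, equivalent

Both queries return: [(0,), (7,), (20,), (20,)]

Reason: COALESCE vs CASE for NULL handling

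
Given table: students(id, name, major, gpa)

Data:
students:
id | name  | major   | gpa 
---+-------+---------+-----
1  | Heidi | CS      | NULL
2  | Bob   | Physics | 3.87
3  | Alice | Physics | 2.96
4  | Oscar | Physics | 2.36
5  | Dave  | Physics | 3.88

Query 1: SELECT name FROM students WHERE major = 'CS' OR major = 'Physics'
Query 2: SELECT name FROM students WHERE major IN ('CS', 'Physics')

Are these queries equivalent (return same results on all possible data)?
Yes, equivalent

Both queries return: [('Alice',), ('Bob',), ('Dave',), ('Heidi',), ('Oscar',)]

Reason: OR vs IN are equivalent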